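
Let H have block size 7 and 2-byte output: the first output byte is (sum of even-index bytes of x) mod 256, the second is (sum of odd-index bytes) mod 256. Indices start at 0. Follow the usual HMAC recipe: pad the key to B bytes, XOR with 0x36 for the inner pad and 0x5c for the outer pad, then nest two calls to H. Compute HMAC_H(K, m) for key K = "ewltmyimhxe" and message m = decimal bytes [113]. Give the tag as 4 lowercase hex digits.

98b1

Key "ewltmyimhxe" = 65 77 6c 74 6d 79 69 6d 68 78 65 is 11 bytes > B = 7, so hash it first: H(key) = 74 49, then zero-pad to 7 bytes: K' = 74 49 00 00 00 00 00.
K' ⊕ ipad = 42 7f 36 36 36 36 36.  K' ⊕ opad = 28 15 5c 5c 5c 5c 5c.
Inner input = (K'⊕ipad) ∥ m = 42 7f 36 36 36 36 36 ∥ 71.
Inner hash: even-index sum = 228 mod 256 = 228; odd-index sum = 348 mod 256 = 92 → e4 5c.
Outer input = (K'⊕opad) ∥ inner = 28 15 5c 5c 5c 5c 5c ∥ e4 5c.
Outer hash (tag): even-index sum = 408 mod 256 = 152; odd-index sum = 433 mod 256 = 177 → 98 b1.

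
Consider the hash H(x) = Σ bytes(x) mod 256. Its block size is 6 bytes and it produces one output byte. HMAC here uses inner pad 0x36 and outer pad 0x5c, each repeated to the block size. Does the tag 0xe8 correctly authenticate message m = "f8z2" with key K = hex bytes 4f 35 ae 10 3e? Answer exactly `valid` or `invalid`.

invalid

Key hex bytes 4f 35 ae 10 3e is 5 bytes ≤ B = 6; zero-pad to 6 bytes: K' = 4f 35 ae 10 3e 00.
K' ⊕ ipad = 79 03 98 26 08 36; K' ⊕ opad = 13 69 f2 4c 62 5c.
Inner hash: sum = 121+3+152+38+8+54+102+56+122+50 = 706; mod 256 = 194 → c2.
Outer hash (recomputed tag): sum = 19+105+242+76+98+92+194 = 826; mod 256 = 58 → 3a.
Recomputed tag = 3a; claimed = e8 → mismatch.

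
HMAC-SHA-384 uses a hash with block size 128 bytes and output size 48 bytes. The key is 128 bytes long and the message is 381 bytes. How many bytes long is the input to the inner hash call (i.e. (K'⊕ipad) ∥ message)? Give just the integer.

509

Key is 128 ≤ 128 bytes, zero-padded: |K'| = 128.
Inner input = (K'⊕ipad) ∥ m → 128 + 381 = 509 bytes.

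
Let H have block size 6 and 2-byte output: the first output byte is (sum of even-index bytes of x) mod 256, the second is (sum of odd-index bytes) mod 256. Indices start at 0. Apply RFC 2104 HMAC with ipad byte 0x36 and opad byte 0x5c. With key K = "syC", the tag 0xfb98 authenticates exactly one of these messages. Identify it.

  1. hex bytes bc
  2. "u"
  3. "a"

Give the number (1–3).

3

Key "syC" = 73 79 43 is 3 bytes ≤ B = 6; zero-pad to 6 bytes: K' = 73 79 43 00 00 00.
K' ⊕ ipad = 45 4f 75 36 36 36; K' ⊕ opad = 2f 25 1f 5c 5c 5c.
m1: inner = H(45 4f 75 36 36 36 bc) = ac bb; tag = H(2f 25 1f 5c 5c 5c ac bb) = 5698
m2: inner = H(45 4f 75 36 36 36 75) = 65 bb; tag = H(2f 25 1f 5c 5c 5c 65 bb) = 0f98
m3: inner = H(45 4f 75 36 36 36 61) = 51 bb; tag = H(2f 25 1f 5c 5c 5c 51 bb) = fb98 ← matches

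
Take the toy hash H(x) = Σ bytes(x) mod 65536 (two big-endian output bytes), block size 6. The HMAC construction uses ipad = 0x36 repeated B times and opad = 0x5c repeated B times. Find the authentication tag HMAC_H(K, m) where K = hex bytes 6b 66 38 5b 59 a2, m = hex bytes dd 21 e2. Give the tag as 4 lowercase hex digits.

01ee

Key hex bytes 6b 66 38 5b 59 a2 is exactly B = 6 bytes: K' = 6b 66 38 5b 59 a2.
K' ⊕ ipad = 5d 50 0e 6d 6f 94.  K' ⊕ opad = 37 3a 64 07 05 fe.
Inner input = (K'⊕ipad) ∥ m = 5d 50 0e 6d 6f 94 ∥ dd 21 e2.
Inner hash: sum = 93+80+14+109+111+148+221+33+226 = 1035 → 04 0b.
Outer input = (K'⊕opad) ∥ inner = 37 3a 64 07 05 fe ∥ 04 0b.
Outer hash (tag): sum = 55+58+100+7+5+254+4+11 = 494 → 01 ee.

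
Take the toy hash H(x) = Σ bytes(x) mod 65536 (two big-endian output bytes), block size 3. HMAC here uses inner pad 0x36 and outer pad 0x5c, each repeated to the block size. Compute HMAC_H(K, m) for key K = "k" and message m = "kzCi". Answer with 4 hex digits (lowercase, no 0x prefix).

Key "k" = 6b is 1 byte ≤ B = 3; zero-pad to 3 bytes: K' = 6b 00 00.
K' ⊕ ipad = 5d 36 36.  K' ⊕ opad = 37 5c 5c.
Inner input = (K'⊕ipad) ∥ m = 5d 36 36 ∥ 6b 7a 43 69.
Inner hash: sum = 93+54+54+107+122+67+105 = 602 → 02 5a.
Outer input = (K'⊕opad) ∥ inner = 37 5c 5c ∥ 02 5a.
Outer hash (tag): sum = 55+92+92+2+90 = 331 → 01 4b.

014b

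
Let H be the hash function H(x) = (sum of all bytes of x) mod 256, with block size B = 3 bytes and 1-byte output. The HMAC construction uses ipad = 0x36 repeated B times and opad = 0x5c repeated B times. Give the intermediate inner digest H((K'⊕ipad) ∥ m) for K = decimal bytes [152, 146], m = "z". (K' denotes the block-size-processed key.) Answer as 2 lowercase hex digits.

02

Key decimal bytes [152, 146] = 98 92 is 2 bytes ≤ B = 3; zero-pad to 3 bytes: K' = 98 92 00.
K' ⊕ ipad = ae a4 36.
Inner input = ae a4 36 ∥ 7a.
Inner hash: sum = 174+164+54+122 = 514; mod 256 = 2 → 02.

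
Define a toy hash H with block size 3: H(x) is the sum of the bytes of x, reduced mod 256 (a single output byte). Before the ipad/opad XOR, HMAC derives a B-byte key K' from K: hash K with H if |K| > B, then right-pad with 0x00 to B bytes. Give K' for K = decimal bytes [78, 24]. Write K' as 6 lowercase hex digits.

4e1800

Key decimal bytes [78, 24] = 4e 18 is 2 bytes ≤ B = 3; zero-pad to 3 bytes: K' = 4e 18 00.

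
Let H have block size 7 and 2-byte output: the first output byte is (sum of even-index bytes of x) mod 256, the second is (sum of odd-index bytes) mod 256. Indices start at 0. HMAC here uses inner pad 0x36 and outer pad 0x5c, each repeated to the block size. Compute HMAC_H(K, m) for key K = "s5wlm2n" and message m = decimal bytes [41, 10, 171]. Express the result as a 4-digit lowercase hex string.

f24a

Key "s5wlm2n" = 73 35 77 6c 6d 32 6e is exactly B = 7 bytes: K' = 73 35 77 6c 6d 32 6e.
K' ⊕ ipad = 45 03 41 5a 5b 04 58.  K' ⊕ opad = 2f 69 2b 30 31 6e 32.
Inner input = (K'⊕ipad) ∥ m = 45 03 41 5a 5b 04 58 ∥ 29 0a ab.
Inner hash: even-index sum = 323 mod 256 = 67; odd-index sum = 309 mod 256 = 53 → 43 35.
Outer input = (K'⊕opad) ∥ inner = 2f 69 2b 30 31 6e 32 ∥ 43 35.
Outer hash (tag): even-index sum = 242 mod 256 = 242; odd-index sum = 330 mod 256 = 74 → f2 4a.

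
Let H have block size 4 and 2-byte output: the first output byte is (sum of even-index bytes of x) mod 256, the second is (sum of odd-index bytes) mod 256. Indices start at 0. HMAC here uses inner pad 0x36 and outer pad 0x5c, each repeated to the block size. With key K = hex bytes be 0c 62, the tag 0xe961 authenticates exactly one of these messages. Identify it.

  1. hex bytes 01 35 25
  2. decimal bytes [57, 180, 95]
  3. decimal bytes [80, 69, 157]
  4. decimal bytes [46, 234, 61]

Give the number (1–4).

Key hex bytes be 0c 62 is 3 bytes ≤ B = 4; zero-pad to 4 bytes: K' = be 0c 62 00.
K' ⊕ ipad = 88 3a 54 36; K' ⊕ opad = e2 50 3e 5c.
m1: inner = H(88 3a 54 36 01 35 25) = 02 a5; tag = H(e2 50 3e 5c 02 a5) = 2251
m2: inner = H(88 3a 54 36 39 b4 5f) = 74 24; tag = H(e2 50 3e 5c 74 24) = 94d0
m3: inner = H(88 3a 54 36 50 45 9d) = c9 b5; tag = H(e2 50 3e 5c c9 b5) = e961 ← matches
m4: inner = H(88 3a 54 36 2e ea 3d) = 47 5a; tag = H(e2 50 3e 5c 47 5a) = 6706

3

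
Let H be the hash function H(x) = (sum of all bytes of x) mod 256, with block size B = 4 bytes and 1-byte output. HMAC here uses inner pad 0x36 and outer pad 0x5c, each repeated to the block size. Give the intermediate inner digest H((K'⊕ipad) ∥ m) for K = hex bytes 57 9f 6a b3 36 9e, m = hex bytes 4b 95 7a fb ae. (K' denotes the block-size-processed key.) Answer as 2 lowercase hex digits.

Key hex bytes 57 9f 6a b3 36 9e is 6 bytes > B = 4, so hash it first: H(key) = e7, then zero-pad to 4 bytes: K' = e7 00 00 00.
K' ⊕ ipad = d1 36 36 36.
Inner input = d1 36 36 36 ∥ 4b 95 7a fb ae.
Inner hash: sum = 209+54+54+54+75+149+122+251+174 = 1142; mod 256 = 118 → 76.

76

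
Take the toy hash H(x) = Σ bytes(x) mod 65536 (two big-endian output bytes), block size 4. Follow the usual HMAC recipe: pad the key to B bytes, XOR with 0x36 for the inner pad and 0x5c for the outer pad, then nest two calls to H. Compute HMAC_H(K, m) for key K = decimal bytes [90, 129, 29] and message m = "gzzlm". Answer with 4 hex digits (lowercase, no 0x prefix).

Key decimal bytes [90, 129, 29] = 5a 81 1d is 3 bytes ≤ B = 4; zero-pad to 4 bytes: K' = 5a 81 1d 00.
K' ⊕ ipad = 6c b7 2b 36.  K' ⊕ opad = 06 dd 41 5c.
Inner input = (K'⊕ipad) ∥ m = 6c b7 2b 36 ∥ 67 7a 7a 6c 6d.
Inner hash: sum = 108+183+43+54+103+122+122+108+109 = 952 → 03 b8.
Outer input = (K'⊕opad) ∥ inner = 06 dd 41 5c ∥ 03 b8.
Outer hash (tag): sum = 6+221+65+92+3+184 = 571 → 02 3b.

023b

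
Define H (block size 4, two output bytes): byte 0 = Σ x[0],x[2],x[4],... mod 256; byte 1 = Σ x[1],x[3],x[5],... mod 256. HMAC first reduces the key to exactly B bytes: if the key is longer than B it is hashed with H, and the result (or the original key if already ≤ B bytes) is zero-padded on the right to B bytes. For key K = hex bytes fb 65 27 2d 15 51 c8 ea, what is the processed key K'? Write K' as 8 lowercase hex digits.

ffcd0000

|K| = 8 > B = 4, so first hash the key.
H(K): even-index sum = 511 mod 256 = 255; odd-index sum = 461 mod 256 = 205 → ff cd.
Zero-pad H(K) = ff cd to 4 bytes: K' = ff cd 00 00.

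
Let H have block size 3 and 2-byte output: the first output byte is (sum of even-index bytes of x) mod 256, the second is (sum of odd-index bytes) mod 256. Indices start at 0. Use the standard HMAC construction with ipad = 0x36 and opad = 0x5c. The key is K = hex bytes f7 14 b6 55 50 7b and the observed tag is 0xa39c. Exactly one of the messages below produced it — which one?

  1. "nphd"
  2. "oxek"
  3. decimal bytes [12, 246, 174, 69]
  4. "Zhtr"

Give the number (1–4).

2

Key hex bytes f7 14 b6 55 50 7b is 6 bytes > B = 3, so hash it first: H(key) = fd e4, then zero-pad to 3 bytes: K' = fd e4 00.
K' ⊕ ipad = cb d2 36; K' ⊕ opad = a1 b8 5c.
m1: inner = H(cb d2 36 6e 70 68 64) = d5 a8; tag = H(a1 b8 5c d5 a8) = a58d
m2: inner = H(cb d2 36 6f 78 65 6b) = e4 a6; tag = H(a1 b8 5c e4 a6) = a39c ← matches
m3: inner = H(cb d2 36 0c f6 ae 45) = 3c 8c; tag = H(a1 b8 5c 3c 8c) = 89f4
m4: inner = H(cb d2 36 5a 68 74 72) = db a0; tag = H(a1 b8 5c db a0) = 9d93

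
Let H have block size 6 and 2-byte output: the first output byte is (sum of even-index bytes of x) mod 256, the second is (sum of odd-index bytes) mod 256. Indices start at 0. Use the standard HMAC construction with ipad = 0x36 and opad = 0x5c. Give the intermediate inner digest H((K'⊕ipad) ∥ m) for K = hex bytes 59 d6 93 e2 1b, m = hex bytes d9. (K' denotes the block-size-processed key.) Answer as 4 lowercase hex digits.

Key hex bytes 59 d6 93 e2 1b is 5 bytes ≤ B = 6; zero-pad to 6 bytes: K' = 59 d6 93 e2 1b 00.
K' ⊕ ipad = 6f e0 a5 d4 2d 36.
Inner input = 6f e0 a5 d4 2d 36 ∥ d9.
Inner hash: even-index sum = 538 mod 256 = 26; odd-index sum = 490 mod 256 = 234 → 1a ea.

1aea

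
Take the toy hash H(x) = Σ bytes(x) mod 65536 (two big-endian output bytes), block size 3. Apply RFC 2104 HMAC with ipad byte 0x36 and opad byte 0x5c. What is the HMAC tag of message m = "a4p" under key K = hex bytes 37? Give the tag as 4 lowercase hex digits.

Key hex bytes 37 is 1 byte ≤ B = 3; zero-pad to 3 bytes: K' = 37 00 00.
K' ⊕ ipad = 01 36 36.  K' ⊕ opad = 6b 5c 5c.
Inner input = (K'⊕ipad) ∥ m = 01 36 36 ∥ 61 34 70.
Inner hash: sum = 1+54+54+97+52+112 = 370 → 01 72.
Outer input = (K'⊕opad) ∥ inner = 6b 5c 5c ∥ 01 72.
Outer hash (tag): sum = 107+92+92+1+114 = 406 → 01 96.

0196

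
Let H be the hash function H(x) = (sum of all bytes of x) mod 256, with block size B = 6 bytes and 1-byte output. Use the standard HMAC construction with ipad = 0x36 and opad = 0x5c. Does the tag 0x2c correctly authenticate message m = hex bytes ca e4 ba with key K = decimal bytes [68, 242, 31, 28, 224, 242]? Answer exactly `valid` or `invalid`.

Key decimal bytes [68, 242, 31, 28, 224, 242] = 44 f2 1f 1c e0 f2 is exactly B = 6 bytes: K' = 44 f2 1f 1c e0 f2.
K' ⊕ ipad = 72 c4 29 2a d6 c4; K' ⊕ opad = 18 ae 43 40 bc ae.
Inner hash: sum = 114+196+41+42+214+196+202+228+186 = 1419; mod 256 = 139 → 8b.
Outer hash (recomputed tag): sum = 24+174+67+64+188+174+139 = 830; mod 256 = 62 → 3e.
Recomputed tag = 3e; claimed = 2c → mismatch.

invalid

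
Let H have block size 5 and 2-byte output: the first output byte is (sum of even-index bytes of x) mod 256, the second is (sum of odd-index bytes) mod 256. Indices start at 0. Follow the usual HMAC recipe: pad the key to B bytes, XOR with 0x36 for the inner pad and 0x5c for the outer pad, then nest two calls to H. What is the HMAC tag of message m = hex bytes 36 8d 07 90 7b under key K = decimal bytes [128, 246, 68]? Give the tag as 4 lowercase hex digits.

fe81

Key decimal bytes [128, 246, 68] = 80 f6 44 is 3 bytes ≤ B = 5; zero-pad to 5 bytes: K' = 80 f6 44 00 00.
K' ⊕ ipad = b6 c0 72 36 36.  K' ⊕ opad = dc aa 18 5c 5c.
Inner input = (K'⊕ipad) ∥ m = b6 c0 72 36 36 ∥ 36 8d 07 90 7b.
Inner hash: even-index sum = 635 mod 256 = 123; odd-index sum = 430 mod 256 = 174 → 7b ae.
Outer input = (K'⊕opad) ∥ inner = dc aa 18 5c 5c ∥ 7b ae.
Outer hash (tag): even-index sum = 510 mod 256 = 254; odd-index sum = 385 mod 256 = 129 → fe 81.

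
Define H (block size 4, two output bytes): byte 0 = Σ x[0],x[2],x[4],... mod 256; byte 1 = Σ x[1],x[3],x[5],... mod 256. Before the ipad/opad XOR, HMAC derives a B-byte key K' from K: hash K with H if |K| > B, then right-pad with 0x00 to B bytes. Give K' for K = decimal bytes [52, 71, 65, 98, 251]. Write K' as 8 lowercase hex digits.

|K| = 5 > B = 4, so first hash the key.
H(K): even-index sum = 368 mod 256 = 112; odd-index sum = 169 mod 256 = 169 → 70 a9.
Zero-pad H(K) = 70 a9 to 4 bytes: K' = 70 a9 00 00.

70a90000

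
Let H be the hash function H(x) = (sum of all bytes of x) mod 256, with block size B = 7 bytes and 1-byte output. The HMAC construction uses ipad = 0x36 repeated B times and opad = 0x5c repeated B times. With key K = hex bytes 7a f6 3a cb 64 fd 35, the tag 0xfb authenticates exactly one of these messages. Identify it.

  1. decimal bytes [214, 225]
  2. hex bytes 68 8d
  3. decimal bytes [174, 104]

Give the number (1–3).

1

Key hex bytes 7a f6 3a cb 64 fd 35 is exactly B = 7 bytes: K' = 7a f6 3a cb 64 fd 35.
K' ⊕ ipad = 4c c0 0c fd 52 cb 03; K' ⊕ opad = 26 aa 66 97 38 a1 69.
m1: inner = H(4c c0 0c fd 52 cb 03 d6 e1) = ec; tag = H(26 aa 66 97 38 a1 69 ec) = fb ← matches
m2: inner = H(4c c0 0c fd 52 cb 03 68 8d) = 2a; tag = H(26 aa 66 97 38 a1 69 2a) = 39
m3: inner = H(4c c0 0c fd 52 cb 03 ae 68) = 4b; tag = H(26 aa 66 97 38 a1 69 4b) = 5a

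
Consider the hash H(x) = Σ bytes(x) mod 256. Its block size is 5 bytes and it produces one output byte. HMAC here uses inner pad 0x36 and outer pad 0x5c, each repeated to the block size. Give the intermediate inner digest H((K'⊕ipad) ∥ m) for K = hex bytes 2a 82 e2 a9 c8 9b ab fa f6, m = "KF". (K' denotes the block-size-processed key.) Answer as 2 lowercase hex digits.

6c

Key hex bytes 2a 82 e2 a9 c8 9b ab fa f6 is 9 bytes > B = 5, so hash it first: H(key) = 35, then zero-pad to 5 bytes: K' = 35 00 00 00 00.
K' ⊕ ipad = 03 36 36 36 36.
Inner input = 03 36 36 36 36 ∥ 4b 46.
Inner hash: sum = 3+54+54+54+54+75+70 = 364; mod 256 = 108 → 6c.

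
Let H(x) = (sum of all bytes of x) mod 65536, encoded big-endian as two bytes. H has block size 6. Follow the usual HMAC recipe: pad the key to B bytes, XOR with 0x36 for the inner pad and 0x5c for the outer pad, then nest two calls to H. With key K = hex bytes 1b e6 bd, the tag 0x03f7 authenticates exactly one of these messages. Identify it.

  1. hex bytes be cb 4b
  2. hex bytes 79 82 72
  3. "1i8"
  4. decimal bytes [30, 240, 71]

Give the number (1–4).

Key hex bytes 1b e6 bd is 3 bytes ≤ B = 6; zero-pad to 6 bytes: K' = 1b e6 bd 00 00 00.
K' ⊕ ipad = 2d d0 8b 36 36 36; K' ⊕ opad = 47 ba e1 5c 5c 5c.
m1: inner = H(2d d0 8b 36 36 36 be cb 4b) = 03 fe; tag = H(47 ba e1 5c 5c 5c 03 fe) = 03f7 ← matches
m2: inner = H(2d d0 8b 36 36 36 79 82 72) = 03 97; tag = H(47 ba e1 5c 5c 5c 03 97) = 0390
m3: inner = H(2d d0 8b 36 36 36 31 69 38) = 02 fc; tag = H(47 ba e1 5c 5c 5c 02 fc) = 03f4
m4: inner = H(2d d0 8b 36 36 36 1e f0 47) = 03 7f; tag = H(47 ba e1 5c 5c 5c 03 7f) = 0378

1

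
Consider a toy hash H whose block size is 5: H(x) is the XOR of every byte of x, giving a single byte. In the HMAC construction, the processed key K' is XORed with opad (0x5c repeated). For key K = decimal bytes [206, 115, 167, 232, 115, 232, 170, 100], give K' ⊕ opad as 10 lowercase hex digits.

fb5c5c5c5c

Key decimal bytes [206, 115, 167, 232, 115, 232, 170, 100] = ce 73 a7 e8 73 e8 aa 64 is 8 bytes > B = 5, so hash it first: H(key) = a7, then zero-pad to 5 bytes: K' = a7 00 00 00 00.
XOR each byte with 0x5c: a7⊕5c=fb, 00⊕5c=5c, 00⊕5c=5c, 00⊕5c=5c, 00⊕5c=5c.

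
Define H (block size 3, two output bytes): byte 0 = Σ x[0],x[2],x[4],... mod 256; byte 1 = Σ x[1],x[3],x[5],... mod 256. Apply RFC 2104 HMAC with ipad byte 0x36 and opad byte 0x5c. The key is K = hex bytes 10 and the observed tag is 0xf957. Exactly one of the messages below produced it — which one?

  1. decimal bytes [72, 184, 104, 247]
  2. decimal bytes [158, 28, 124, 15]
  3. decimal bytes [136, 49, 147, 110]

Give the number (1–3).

Key hex bytes 10 is 1 byte ≤ B = 3; zero-pad to 3 bytes: K' = 10 00 00.
K' ⊕ ipad = 26 36 36; K' ⊕ opad = 4c 5c 5c.
m1: inner = H(26 36 36 48 b8 68 f7) = 0b e6; tag = H(4c 5c 5c 0b e6) = 8e67
m2: inner = H(26 36 36 9e 1c 7c 0f) = 87 50; tag = H(4c 5c 5c 87 50) = f8e3
m3: inner = H(26 36 36 88 31 93 6e) = fb 51; tag = H(4c 5c 5c fb 51) = f957 ← matches

3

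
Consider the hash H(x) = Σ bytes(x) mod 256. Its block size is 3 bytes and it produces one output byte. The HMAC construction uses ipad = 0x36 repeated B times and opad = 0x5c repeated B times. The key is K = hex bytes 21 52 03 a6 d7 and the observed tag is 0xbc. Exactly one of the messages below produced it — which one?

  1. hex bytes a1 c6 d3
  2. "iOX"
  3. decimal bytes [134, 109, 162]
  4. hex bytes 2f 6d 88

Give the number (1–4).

Key hex bytes 21 52 03 a6 d7 is 5 bytes > B = 3, so hash it first: H(key) = f3, then zero-pad to 3 bytes: K' = f3 00 00.
K' ⊕ ipad = c5 36 36; K' ⊕ opad = af 5c 5c.
m1: inner = H(c5 36 36 a1 c6 d3) = 6b; tag = H(af 5c 5c 6b) = d2
m2: inner = H(c5 36 36 69 4f 58) = 41; tag = H(af 5c 5c 41) = a8
m3: inner = H(c5 36 36 86 6d a2) = c6; tag = H(af 5c 5c c6) = 2d
m4: inner = H(c5 36 36 2f 6d 88) = 55; tag = H(af 5c 5c 55) = bc ← matches

4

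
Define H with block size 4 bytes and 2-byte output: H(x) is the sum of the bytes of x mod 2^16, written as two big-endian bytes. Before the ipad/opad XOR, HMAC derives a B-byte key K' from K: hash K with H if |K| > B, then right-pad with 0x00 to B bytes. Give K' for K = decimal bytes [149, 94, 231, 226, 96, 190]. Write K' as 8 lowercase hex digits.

03da0000

|K| = 6 > B = 4, so first hash the key.
H(K): sum = 149+94+231+226+96+190 = 986 → 03 da.
Zero-pad H(K) = 03 da to 4 bytes: K' = 03 da 00 00.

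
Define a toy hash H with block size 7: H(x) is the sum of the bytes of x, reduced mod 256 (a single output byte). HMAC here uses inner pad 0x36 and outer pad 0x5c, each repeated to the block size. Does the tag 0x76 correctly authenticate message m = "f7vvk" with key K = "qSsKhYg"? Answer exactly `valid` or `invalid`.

valid

Key "qSsKhYg" = 71 53 73 4b 68 59 67 is exactly B = 7 bytes: K' = 71 53 73 4b 68 59 67.
K' ⊕ ipad = 47 65 45 7d 5e 6f 51; K' ⊕ opad = 2d 0f 2f 17 34 05 3b.
Inner hash: sum = 71+101+69+125+94+111+81+102+55+118+118+107 = 1152; mod 256 = 128 → 80.
Outer hash (recomputed tag): sum = 45+15+47+23+52+5+59+128 = 374; mod 256 = 118 → 76.
Recomputed tag = 76; claimed = 76 → match.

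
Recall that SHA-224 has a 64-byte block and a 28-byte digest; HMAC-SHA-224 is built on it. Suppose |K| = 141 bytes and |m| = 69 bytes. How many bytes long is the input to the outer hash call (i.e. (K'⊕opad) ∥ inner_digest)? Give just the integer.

Key is 141 > 64 bytes, so it is hashed to 28 bytes then zero-padded to 64: |K'| = 64.
Outer input = (K'⊕opad) ∥ H(inner) → 64 + 28 = 92 bytes.

92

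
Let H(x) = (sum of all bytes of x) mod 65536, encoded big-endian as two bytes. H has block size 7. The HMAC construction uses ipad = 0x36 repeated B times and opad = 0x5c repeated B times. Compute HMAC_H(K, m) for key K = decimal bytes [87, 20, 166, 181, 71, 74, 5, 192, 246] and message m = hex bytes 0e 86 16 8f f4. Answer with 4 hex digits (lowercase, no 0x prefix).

Key decimal bytes [87, 20, 166, 181, 71, 74, 5, 192, 246] = 57 14 a6 b5 47 4a 05 c0 f6 is 9 bytes > B = 7, so hash it first: H(key) = 04 12, then zero-pad to 7 bytes: K' = 04 12 00 00 00 00 00.
K' ⊕ ipad = 32 24 36 36 36 36 36.  K' ⊕ opad = 58 4e 5c 5c 5c 5c 5c.
Inner input = (K'⊕ipad) ∥ m = 32 24 36 36 36 36 36 ∥ 0e 86 16 8f f4.
Inner hash: sum = 50+36+54+54+54+54+54+14+134+22+143+244 = 913 → 03 91.
Outer input = (K'⊕opad) ∥ inner = 58 4e 5c 5c 5c 5c 5c ∥ 03 91.
Outer hash (tag): sum = 88+78+92+92+92+92+92+3+145 = 774 → 03 06.

0306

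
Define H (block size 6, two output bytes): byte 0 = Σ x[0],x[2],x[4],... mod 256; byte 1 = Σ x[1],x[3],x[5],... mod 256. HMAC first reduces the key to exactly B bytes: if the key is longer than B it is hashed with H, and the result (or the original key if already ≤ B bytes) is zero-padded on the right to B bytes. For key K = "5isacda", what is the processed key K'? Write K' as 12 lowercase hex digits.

|K| = 7 > B = 6, so first hash the key.
H(K): even-index sum = 364 mod 256 = 108; odd-index sum = 302 mod 256 = 46 → 6c 2e.
Zero-pad H(K) = 6c 2e to 6 bytes: K' = 6c 2e 00 00 00 00.

6c2e00000000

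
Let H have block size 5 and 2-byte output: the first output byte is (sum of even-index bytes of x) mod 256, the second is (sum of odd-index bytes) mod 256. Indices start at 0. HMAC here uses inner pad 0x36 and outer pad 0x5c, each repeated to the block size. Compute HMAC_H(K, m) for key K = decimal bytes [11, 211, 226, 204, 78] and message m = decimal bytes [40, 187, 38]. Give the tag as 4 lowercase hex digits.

5463

Key decimal bytes [11, 211, 226, 204, 78] = 0b d3 e2 cc 4e is exactly B = 5 bytes: K' = 0b d3 e2 cc 4e.
K' ⊕ ipad = 3d e5 d4 fa 78.  K' ⊕ opad = 57 8f be 90 12.
Inner input = (K'⊕ipad) ∥ m = 3d e5 d4 fa 78 ∥ 28 bb 26.
Inner hash: even-index sum = 580 mod 256 = 68; odd-index sum = 557 mod 256 = 45 → 44 2d.
Outer input = (K'⊕opad) ∥ inner = 57 8f be 90 12 ∥ 44 2d.
Outer hash (tag): even-index sum = 340 mod 256 = 84; odd-index sum = 355 mod 256 = 99 → 54 63.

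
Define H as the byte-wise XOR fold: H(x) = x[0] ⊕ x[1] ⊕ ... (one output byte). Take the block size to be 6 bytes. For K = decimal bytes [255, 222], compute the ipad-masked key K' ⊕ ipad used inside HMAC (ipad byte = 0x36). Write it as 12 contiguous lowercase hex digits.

c9e836363636

Key decimal bytes [255, 222] = ff de is 2 bytes ≤ B = 6; zero-pad to 6 bytes: K' = ff de 00 00 00 00.
XOR each byte with 0x36: ff⊕36=c9, de⊕36=e8, 00⊕36=36, 00⊕36=36, 00⊕36=36, 00⊕36=36.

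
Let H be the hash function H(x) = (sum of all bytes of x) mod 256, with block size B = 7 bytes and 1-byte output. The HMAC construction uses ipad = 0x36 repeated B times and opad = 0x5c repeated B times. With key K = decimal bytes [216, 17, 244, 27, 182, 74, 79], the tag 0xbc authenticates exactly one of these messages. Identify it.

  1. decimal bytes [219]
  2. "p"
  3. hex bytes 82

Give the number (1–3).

Key decimal bytes [216, 17, 244, 27, 182, 74, 79] = d8 11 f4 1b b6 4a 4f is exactly B = 7 bytes: K' = d8 11 f4 1b b6 4a 4f.
K' ⊕ ipad = ee 27 c2 2d 80 7c 79; K' ⊕ opad = 84 4d a8 47 ea 16 13.
m1: inner = H(ee 27 c2 2d 80 7c 79 db) = 54; tag = H(84 4d a8 47 ea 16 13 54) = 27
m2: inner = H(ee 27 c2 2d 80 7c 79 70) = e9; tag = H(84 4d a8 47 ea 16 13 e9) = bc ← matches
m3: inner = H(ee 27 c2 2d 80 7c 79 82) = fb; tag = H(84 4d a8 47 ea 16 13 fb) = ce

2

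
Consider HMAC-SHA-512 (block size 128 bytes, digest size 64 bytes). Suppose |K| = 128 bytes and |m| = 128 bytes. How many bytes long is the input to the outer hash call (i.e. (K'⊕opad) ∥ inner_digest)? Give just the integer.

Key is 128 ≤ 128 bytes, zero-padded: |K'| = 128.
Outer input = (K'⊕opad) ∥ H(inner) → 128 + 64 = 192 bytes.

192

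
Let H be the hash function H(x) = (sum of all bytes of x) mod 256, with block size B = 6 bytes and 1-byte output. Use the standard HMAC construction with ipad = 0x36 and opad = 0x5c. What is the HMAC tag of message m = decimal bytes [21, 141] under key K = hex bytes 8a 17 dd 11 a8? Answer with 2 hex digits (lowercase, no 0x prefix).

Key hex bytes 8a 17 dd 11 a8 is 5 bytes ≤ B = 6; zero-pad to 6 bytes: K' = 8a 17 dd 11 a8 00.
K' ⊕ ipad = bc 21 eb 27 9e 36.  K' ⊕ opad = d6 4b 81 4d f4 5c.
Inner input = (K'⊕ipad) ∥ m = bc 21 eb 27 9e 36 ∥ 15 8d.
Inner hash: sum = 188+33+235+39+158+54+21+141 = 869; mod 256 = 101 → 65.
Outer input = (K'⊕opad) ∥ inner = d6 4b 81 4d f4 5c ∥ 65.
Outer hash (tag): sum = 214+75+129+77+244+92+101 = 932; mod 256 = 164 → a4.

a4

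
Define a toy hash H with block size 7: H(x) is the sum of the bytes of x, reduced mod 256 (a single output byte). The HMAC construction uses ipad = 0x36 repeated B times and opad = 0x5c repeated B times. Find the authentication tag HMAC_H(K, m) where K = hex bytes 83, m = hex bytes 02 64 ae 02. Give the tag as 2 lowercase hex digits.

16

Key hex bytes 83 is 1 byte ≤ B = 7; zero-pad to 7 bytes: K' = 83 00 00 00 00 00 00.
K' ⊕ ipad = b5 36 36 36 36 36 36.  K' ⊕ opad = df 5c 5c 5c 5c 5c 5c.
Inner input = (K'⊕ipad) ∥ m = b5 36 36 36 36 36 36 ∥ 02 64 ae 02.
Inner hash: sum = 181+54+54+54+54+54+54+2+100+174+2 = 783; mod 256 = 15 → 0f.
Outer input = (K'⊕opad) ∥ inner = df 5c 5c 5c 5c 5c 5c ∥ 0f.
Outer hash (tag): sum = 223+92+92+92+92+92+92+15 = 790; mod 256 = 22 → 16.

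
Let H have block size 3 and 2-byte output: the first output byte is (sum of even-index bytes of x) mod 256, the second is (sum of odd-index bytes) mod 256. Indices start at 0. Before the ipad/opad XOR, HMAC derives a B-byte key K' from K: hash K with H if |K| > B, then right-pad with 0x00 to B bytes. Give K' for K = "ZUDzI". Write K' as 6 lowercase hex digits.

e7cf00

|K| = 5 > B = 3, so first hash the key.
H(K): even-index sum = 231 mod 256 = 231; odd-index sum = 207 mod 256 = 207 → e7 cf.
Zero-pad H(K) = e7 cf to 3 bytes: K' = e7 cf 00.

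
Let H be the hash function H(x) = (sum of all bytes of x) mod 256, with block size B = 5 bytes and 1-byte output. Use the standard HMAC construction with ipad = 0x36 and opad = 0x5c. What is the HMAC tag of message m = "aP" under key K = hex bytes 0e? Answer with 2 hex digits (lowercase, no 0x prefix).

Key hex bytes 0e is 1 byte ≤ B = 5; zero-pad to 5 bytes: K' = 0e 00 00 00 00.
K' ⊕ ipad = 38 36 36 36 36.  K' ⊕ opad = 52 5c 5c 5c 5c.
Inner input = (K'⊕ipad) ∥ m = 38 36 36 36 36 ∥ 61 50.
Inner hash: sum = 56+54+54+54+54+97+80 = 449; mod 256 = 193 → c1.
Outer input = (K'⊕opad) ∥ inner = 52 5c 5c 5c 5c ∥ c1.
Outer hash (tag): sum = 82+92+92+92+92+193 = 643; mod 256 = 131 → 83.

83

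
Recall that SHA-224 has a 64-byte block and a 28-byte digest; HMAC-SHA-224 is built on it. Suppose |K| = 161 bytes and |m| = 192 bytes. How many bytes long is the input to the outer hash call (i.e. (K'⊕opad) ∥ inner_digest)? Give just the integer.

92

Key is 161 > 64 bytes, so it is hashed to 28 bytes then zero-padded to 64: |K'| = 64.
Outer input = (K'⊕opad) ∥ H(inner) → 64 + 28 = 92 bytes.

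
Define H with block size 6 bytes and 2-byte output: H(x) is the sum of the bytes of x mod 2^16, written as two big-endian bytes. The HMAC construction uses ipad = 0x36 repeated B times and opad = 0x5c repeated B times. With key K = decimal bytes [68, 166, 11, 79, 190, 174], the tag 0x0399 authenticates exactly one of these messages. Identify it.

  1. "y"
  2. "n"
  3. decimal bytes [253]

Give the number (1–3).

Key decimal bytes [68, 166, 11, 79, 190, 174] = 44 a6 0b 4f be ae is exactly B = 6 bytes: K' = 44 a6 0b 4f be ae.
K' ⊕ ipad = 72 90 3d 79 88 98; K' ⊕ opad = 18 fa 57 13 e2 f2.
m1: inner = H(72 90 3d 79 88 98 79) = 03 51; tag = H(18 fa 57 13 e2 f2 03 51) = 03a4
m2: inner = H(72 90 3d 79 88 98 6e) = 03 46; tag = H(18 fa 57 13 e2 f2 03 46) = 0399 ← matches
m3: inner = H(72 90 3d 79 88 98 fd) = 03 d5; tag = H(18 fa 57 13 e2 f2 03 d5) = 0428

2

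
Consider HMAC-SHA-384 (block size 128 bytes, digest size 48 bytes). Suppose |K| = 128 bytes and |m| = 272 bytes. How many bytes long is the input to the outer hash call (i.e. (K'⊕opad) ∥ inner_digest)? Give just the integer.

Key is 128 ≤ 128 bytes, zero-padded: |K'| = 128.
Outer input = (K'⊕opad) ∥ H(inner) → 128 + 48 = 176 bytes.

176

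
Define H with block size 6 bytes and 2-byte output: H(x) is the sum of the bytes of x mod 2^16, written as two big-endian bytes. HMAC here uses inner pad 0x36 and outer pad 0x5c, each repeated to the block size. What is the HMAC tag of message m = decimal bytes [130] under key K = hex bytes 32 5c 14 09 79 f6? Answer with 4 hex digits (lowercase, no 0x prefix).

023c

Key hex bytes 32 5c 14 09 79 f6 is exactly B = 6 bytes: K' = 32 5c 14 09 79 f6.
K' ⊕ ipad = 04 6a 22 3f 4f c0.  K' ⊕ opad = 6e 00 48 55 25 aa.
Inner input = (K'⊕ipad) ∥ m = 04 6a 22 3f 4f c0 ∥ 82.
Inner hash: sum = 4+106+34+63+79+192+130 = 608 → 02 60.
Outer input = (K'⊕opad) ∥ inner = 6e 00 48 55 25 aa ∥ 02 60.
Outer hash (tag): sum = 110+0+72+85+37+170+2+96 = 572 → 02 3c.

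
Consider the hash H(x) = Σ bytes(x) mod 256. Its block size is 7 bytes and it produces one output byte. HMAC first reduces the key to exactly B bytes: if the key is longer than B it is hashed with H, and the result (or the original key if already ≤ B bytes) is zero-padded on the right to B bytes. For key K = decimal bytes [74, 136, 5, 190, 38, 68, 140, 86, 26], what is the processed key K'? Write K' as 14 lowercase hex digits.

fb000000000000

|K| = 9 > B = 7, so first hash the key.
H(K): sum = 74+136+5+190+38+68+140+86+26 = 763; mod 256 = 251 → fb.
Zero-pad H(K) = fb to 7 bytes: K' = fb 00 00 00 00 00 00.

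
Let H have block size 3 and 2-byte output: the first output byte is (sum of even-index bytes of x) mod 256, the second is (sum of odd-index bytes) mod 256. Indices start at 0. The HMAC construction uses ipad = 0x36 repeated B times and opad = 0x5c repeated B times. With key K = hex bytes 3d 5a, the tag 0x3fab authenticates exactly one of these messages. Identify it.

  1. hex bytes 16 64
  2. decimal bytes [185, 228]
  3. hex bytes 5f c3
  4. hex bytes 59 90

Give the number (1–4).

1

Key hex bytes 3d 5a is 2 bytes ≤ B = 3; zero-pad to 3 bytes: K' = 3d 5a 00.
K' ⊕ ipad = 0b 6c 36; K' ⊕ opad = 61 06 5c.
m1: inner = H(0b 6c 36 16 64) = a5 82; tag = H(61 06 5c a5 82) = 3fab ← matches
m2: inner = H(0b 6c 36 b9 e4) = 25 25; tag = H(61 06 5c 25 25) = e22b
m3: inner = H(0b 6c 36 5f c3) = 04 cb; tag = H(61 06 5c 04 cb) = 880a
m4: inner = H(0b 6c 36 59 90) = d1 c5; tag = H(61 06 5c d1 c5) = 82d7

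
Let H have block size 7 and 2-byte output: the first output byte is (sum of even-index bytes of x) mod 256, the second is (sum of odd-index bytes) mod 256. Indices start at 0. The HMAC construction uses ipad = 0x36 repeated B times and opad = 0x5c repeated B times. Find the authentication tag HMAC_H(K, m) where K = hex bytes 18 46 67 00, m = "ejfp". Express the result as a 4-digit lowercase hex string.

Key hex bytes 18 46 67 00 is 4 bytes ≤ B = 7; zero-pad to 7 bytes: K' = 18 46 67 00 00 00 00.
K' ⊕ ipad = 2e 70 51 36 36 36 36.  K' ⊕ opad = 44 1a 3b 5c 5c 5c 5c.
Inner input = (K'⊕ipad) ∥ m = 2e 70 51 36 36 36 36 ∥ 65 6a 66 70.
Inner hash: even-index sum = 453 mod 256 = 197; odd-index sum = 423 mod 256 = 167 → c5 a7.
Outer input = (K'⊕opad) ∥ inner = 44 1a 3b 5c 5c 5c 5c ∥ c5 a7.
Outer hash (tag): even-index sum = 478 mod 256 = 222; odd-index sum = 407 mod 256 = 151 → de 97.

de97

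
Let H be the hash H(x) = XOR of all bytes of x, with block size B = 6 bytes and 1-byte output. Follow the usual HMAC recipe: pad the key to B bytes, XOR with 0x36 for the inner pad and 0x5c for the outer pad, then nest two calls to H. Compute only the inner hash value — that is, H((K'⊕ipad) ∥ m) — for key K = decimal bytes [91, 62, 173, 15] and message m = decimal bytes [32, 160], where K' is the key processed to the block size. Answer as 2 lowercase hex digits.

Key decimal bytes [91, 62, 173, 15] = 5b 3e ad 0f is 4 bytes ≤ B = 6; zero-pad to 6 bytes: K' = 5b 3e ad 0f 00 00.
K' ⊕ ipad = 6d 08 9b 39 36 36.
Inner input = 6d 08 9b 39 36 36 ∥ 20 a0.
Inner hash: XOR 6d⊕08⊕9b⊕39⊕36⊕36⊕20⊕a0 = 47.

47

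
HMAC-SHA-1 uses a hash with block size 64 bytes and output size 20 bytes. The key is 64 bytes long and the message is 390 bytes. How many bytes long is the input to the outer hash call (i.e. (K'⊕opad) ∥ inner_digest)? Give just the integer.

Key is 64 ≤ 64 bytes, zero-padded: |K'| = 64.
Outer input = (K'⊕opad) ∥ H(inner) → 64 + 20 = 84 bytes.

84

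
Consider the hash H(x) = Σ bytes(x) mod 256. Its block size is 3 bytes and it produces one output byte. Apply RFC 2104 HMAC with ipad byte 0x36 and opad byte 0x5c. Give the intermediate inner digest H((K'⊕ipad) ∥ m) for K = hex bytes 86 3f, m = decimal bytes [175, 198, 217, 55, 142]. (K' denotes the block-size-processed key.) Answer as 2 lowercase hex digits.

02

Key hex bytes 86 3f is 2 bytes ≤ B = 3; zero-pad to 3 bytes: K' = 86 3f 00.
K' ⊕ ipad = b0 09 36.
Inner input = b0 09 36 ∥ af c6 d9 37 8e.
Inner hash: sum = 176+9+54+175+198+217+55+142 = 1026; mod 256 = 2 → 02.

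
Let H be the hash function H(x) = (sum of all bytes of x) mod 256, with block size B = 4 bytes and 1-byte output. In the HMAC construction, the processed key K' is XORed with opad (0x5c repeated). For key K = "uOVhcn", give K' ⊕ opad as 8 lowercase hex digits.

Key "uOVhcn" = 75 4f 56 68 63 6e is 6 bytes > B = 4, so hash it first: H(key) = 53, then zero-pad to 4 bytes: K' = 53 00 00 00.
XOR each byte with 0x5c: 53⊕5c=0f, 00⊕5c=5c, 00⊕5c=5c, 00⊕5c=5c.

0f5c5c5c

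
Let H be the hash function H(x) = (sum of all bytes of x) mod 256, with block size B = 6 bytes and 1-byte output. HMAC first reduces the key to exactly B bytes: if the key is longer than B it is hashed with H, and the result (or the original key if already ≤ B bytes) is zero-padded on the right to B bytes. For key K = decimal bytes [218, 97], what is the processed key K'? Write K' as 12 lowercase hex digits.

da6100000000

Key decimal bytes [218, 97] = da 61 is 2 bytes ≤ B = 6; zero-pad to 6 bytes: K' = da 61 00 00 00 00.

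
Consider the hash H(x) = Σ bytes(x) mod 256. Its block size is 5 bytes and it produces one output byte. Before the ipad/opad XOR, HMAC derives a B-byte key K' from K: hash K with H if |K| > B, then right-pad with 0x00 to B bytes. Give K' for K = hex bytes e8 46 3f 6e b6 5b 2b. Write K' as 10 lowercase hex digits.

1700000000

|K| = 7 > B = 5, so first hash the key.
H(K): sum = 232+70+63+110+182+91+43 = 791; mod 256 = 23 → 17.
Zero-pad H(K) = 17 to 5 bytes: K' = 17 00 00 00 00.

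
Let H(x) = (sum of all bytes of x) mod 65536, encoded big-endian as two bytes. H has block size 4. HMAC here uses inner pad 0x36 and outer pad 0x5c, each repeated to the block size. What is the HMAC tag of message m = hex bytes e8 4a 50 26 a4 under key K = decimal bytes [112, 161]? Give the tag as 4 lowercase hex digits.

0279

Key decimal bytes [112, 161] = 70 a1 is 2 bytes ≤ B = 4; zero-pad to 4 bytes: K' = 70 a1 00 00.
K' ⊕ ipad = 46 97 36 36.  K' ⊕ opad = 2c fd 5c 5c.
Inner input = (K'⊕ipad) ∥ m = 46 97 36 36 ∥ e8 4a 50 26 a4.
Inner hash: sum = 70+151+54+54+232+74+80+38+164 = 917 → 03 95.
Outer input = (K'⊕opad) ∥ inner = 2c fd 5c 5c ∥ 03 95.
Outer hash (tag): sum = 44+253+92+92+3+149 = 633 → 02 79.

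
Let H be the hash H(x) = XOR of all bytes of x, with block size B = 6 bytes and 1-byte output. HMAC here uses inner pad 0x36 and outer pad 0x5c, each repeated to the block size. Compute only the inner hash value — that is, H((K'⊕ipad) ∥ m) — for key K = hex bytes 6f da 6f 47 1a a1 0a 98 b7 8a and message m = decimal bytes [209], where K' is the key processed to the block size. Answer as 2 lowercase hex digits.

Key hex bytes 6f da 6f 47 1a a1 0a 98 b7 8a is 10 bytes > B = 6, so hash it first: H(key) = 89, then zero-pad to 6 bytes: K' = 89 00 00 00 00 00.
K' ⊕ ipad = bf 36 36 36 36 36.
Inner input = bf 36 36 36 36 36 ∥ d1.
Inner hash: XOR bf⊕36⊕36⊕36⊕36⊕36⊕d1 = 58.

58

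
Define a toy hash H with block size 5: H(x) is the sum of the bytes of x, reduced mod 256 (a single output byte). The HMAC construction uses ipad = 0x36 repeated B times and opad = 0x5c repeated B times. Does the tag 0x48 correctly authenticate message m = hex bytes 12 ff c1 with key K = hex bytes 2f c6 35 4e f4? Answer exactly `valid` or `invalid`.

valid

Key hex bytes 2f c6 35 4e f4 is exactly B = 5 bytes: K' = 2f c6 35 4e f4.
K' ⊕ ipad = 19 f0 03 78 c2; K' ⊕ opad = 73 9a 69 12 a8.
Inner hash: sum = 25+240+3+120+194+18+255+193 = 1048; mod 256 = 24 → 18.
Outer hash (recomputed tag): sum = 115+154+105+18+168+24 = 584; mod 256 = 72 → 48.
Recomputed tag = 48; claimed = 48 → match.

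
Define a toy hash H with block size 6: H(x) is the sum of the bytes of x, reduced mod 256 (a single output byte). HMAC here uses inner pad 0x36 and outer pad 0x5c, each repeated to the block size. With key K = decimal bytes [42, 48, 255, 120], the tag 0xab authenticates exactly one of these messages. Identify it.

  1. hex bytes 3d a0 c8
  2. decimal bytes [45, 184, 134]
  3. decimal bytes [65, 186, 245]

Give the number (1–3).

1

Key decimal bytes [42, 48, 255, 120] = 2a 30 ff 78 is 4 bytes ≤ B = 6; zero-pad to 6 bytes: K' = 2a 30 ff 78 00 00.
K' ⊕ ipad = 1c 06 c9 4e 36 36; K' ⊕ opad = 76 6c a3 24 5c 5c.
m1: inner = H(1c 06 c9 4e 36 36 3d a0 c8) = 4a; tag = H(76 6c a3 24 5c 5c 4a) = ab ← matches
m2: inner = H(1c 06 c9 4e 36 36 2d b8 86) = 10; tag = H(76 6c a3 24 5c 5c 10) = 71
m3: inner = H(1c 06 c9 4e 36 36 41 ba f5) = 95; tag = H(76 6c a3 24 5c 5c 95) = f6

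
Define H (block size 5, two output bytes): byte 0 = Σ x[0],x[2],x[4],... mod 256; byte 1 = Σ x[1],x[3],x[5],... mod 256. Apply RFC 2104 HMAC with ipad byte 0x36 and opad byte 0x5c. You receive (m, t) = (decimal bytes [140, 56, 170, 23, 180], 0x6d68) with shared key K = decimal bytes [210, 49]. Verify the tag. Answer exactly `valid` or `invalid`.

valid

Key decimal bytes [210, 49] = d2 31 is 2 bytes ≤ B = 5; zero-pad to 5 bytes: K' = d2 31 00 00 00.
K' ⊕ ipad = e4 07 36 36 36; K' ⊕ opad = 8e 6d 5c 5c 5c.
Inner hash: even-index sum = 415 mod 256 = 159; odd-index sum = 551 mod 256 = 39 → 9f 27.
Outer hash (recomputed tag): even-index sum = 365 mod 256 = 109; odd-index sum = 360 mod 256 = 104 → 6d 68.
Recomputed tag = 6d68; claimed = 6d68 → match.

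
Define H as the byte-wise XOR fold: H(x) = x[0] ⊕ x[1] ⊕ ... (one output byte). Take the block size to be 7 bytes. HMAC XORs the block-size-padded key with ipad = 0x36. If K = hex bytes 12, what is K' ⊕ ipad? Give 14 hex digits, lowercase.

Key hex bytes 12 is 1 byte ≤ B = 7; zero-pad to 7 bytes: K' = 12 00 00 00 00 00 00.
XOR each byte with 0x36: 12⊕36=24, 00⊕36=36, 00⊕36=36, 00⊕36=36, 00⊕36=36, 00⊕36=36, 00⊕36=36.

24363636363636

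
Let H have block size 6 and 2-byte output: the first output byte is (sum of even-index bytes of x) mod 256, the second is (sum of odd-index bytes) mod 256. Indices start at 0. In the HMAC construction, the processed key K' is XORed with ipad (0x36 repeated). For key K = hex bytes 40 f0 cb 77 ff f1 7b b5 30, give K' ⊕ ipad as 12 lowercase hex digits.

833b36363636

Key hex bytes 40 f0 cb 77 ff f1 7b b5 30 is 9 bytes > B = 6, so hash it first: H(key) = b5 0d, then zero-pad to 6 bytes: K' = b5 0d 00 00 00 00.
XOR each byte with 0x36: b5⊕36=83, 0d⊕36=3b, 00⊕36=36, 00⊕36=36, 00⊕36=36, 00⊕36=36.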